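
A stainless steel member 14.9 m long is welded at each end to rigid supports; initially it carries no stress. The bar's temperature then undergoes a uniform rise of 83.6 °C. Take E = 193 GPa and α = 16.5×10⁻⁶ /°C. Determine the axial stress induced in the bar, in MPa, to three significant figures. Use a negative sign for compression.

Free thermal expansion αLΔT = 16.5e-6 · 14900 · 83.6 = 20.55 mm.
The walls impose strain ε = −(20.55)/14900 = -1.3794e-03; σ = Eε = 193000 · -1.3794e-03 = -266.2 MPa.

-266 MPa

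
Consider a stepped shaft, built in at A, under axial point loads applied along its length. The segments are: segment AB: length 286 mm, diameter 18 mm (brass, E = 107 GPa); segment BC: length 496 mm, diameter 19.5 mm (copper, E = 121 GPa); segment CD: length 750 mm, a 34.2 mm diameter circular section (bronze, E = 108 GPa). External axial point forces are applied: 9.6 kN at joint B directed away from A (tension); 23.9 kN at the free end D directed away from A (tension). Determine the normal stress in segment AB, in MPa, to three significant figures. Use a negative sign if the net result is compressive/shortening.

132 MPa

Internal axial forces (sectioning from the free end, tension +): N_CD = 23.9 kN, N_BC = 23.9 kN, N_AB = 33.5 kN.
A_AB = 254.5 mm².
σ_AB = N_AB/A_AB = 33500/254.5 = 131.6 MPa.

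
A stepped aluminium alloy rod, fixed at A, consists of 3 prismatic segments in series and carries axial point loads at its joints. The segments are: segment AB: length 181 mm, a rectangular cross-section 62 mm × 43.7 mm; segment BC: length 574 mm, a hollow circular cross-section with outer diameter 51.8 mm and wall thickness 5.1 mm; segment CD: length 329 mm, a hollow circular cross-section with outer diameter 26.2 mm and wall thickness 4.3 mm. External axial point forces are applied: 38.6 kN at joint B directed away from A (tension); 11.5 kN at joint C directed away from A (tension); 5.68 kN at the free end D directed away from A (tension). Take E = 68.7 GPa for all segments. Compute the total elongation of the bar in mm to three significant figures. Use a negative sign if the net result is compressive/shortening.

0.338 mm

Internal axial forces (sectioning from the free end, tension +): N_CD = 5.68 kN, N_BC = 17.18 kN, N_AB = 55.78 kN.
A_AB = 2709 mm².
A_BC = 748.2 mm².
A_CD = 295.8 mm².
δ_AB = 55780·181/(2709·68700) = 0.05424 mm
δ_BC = 17180·574/(748.2·68700) = 0.1918 mm
δ_CD = 5680·329/(295.8·68700) = 0.09194 mm
δ = Σδ_i = 0.338 mm.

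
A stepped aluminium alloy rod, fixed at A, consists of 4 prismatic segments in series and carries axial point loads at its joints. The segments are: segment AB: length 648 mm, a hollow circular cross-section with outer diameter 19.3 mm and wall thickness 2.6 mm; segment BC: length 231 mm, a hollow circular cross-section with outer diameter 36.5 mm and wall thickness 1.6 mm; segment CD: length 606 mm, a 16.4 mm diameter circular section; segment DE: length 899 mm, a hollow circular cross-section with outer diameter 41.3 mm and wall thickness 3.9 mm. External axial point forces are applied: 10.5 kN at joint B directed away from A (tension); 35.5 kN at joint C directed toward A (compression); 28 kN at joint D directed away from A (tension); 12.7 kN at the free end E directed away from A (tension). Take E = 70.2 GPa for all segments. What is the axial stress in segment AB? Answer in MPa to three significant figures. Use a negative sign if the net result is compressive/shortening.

115 MPa

Internal axial forces (sectioning from the free end, tension +): N_DE = 12.7 kN, N_CD = 40.7 kN, N_BC = 5.2 kN, N_AB = 15.7 kN.
A_AB = 136.4 mm².
σ_AB = N_AB/A_AB = 15700/136.4 = 115.1 MPa.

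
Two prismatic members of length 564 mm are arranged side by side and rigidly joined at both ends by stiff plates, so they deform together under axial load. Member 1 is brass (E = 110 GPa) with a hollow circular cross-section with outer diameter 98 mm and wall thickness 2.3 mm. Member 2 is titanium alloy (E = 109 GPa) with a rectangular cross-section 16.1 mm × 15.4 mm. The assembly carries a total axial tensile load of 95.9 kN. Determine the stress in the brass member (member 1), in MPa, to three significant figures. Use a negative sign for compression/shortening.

102 MPa

A_1 = 691.5 mm².
A_2 = 247.9 mm².
Equal strain + equilibrium ⇒ each member carries load in proportion to AE: A₁E₁ = 76060000 N, A₂E₂ = 27030000 N, ΣAE = 103100000 N.
σ₁ = P·E₁/ΣAE = 95900·110000/103100000 = 102.3 MPa.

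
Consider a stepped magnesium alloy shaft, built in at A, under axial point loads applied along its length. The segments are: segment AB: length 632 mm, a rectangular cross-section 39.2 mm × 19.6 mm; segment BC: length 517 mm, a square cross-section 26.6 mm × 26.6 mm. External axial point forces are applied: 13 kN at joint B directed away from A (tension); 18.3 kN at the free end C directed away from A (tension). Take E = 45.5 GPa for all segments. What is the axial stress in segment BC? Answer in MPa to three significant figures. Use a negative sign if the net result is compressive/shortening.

25.9 MPa

Internal axial forces (sectioning from the free end, tension +): N_BC = 18.3 kN, N_AB = 31.3 kN.
A_BC = 707.6 mm².
σ_BC = N_BC/A_BC = 18300/707.6 = 25.86 MPa.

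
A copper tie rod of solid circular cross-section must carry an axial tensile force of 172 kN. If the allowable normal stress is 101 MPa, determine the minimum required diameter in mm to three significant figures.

Required area A ≥ P/σ_allow = 172000/101 = 1703 mm².
For a solid circular section, d ≥ √(4A/π) = 46.56 mm.

46.6 mm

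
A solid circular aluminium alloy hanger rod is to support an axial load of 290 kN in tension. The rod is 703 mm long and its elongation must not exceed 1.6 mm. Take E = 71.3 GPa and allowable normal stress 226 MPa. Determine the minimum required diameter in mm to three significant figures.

Required area A ≥ P/σ_allow = 290000/226 = 1283 mm².
For a solid circular section, d ≥ √(4A/π) = 40.42 mm.
Elongation limit: A ≥ PL/(Eδ_allow) = 290000·703/(71300·1.6) = 1787 mm² ⇒ d ≥ 47.7 mm.
The elongation limit governs.

47.7 mm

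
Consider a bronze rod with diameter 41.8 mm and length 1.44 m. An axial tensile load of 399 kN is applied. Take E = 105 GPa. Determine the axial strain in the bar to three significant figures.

0.00277

A = 1372 mm².
σ = N/A = 290.8 MPa; ε = σ/E = 290.8/105000 = 2.769e-03.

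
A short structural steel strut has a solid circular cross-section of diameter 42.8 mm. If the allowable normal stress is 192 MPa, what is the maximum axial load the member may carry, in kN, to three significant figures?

276 kN

A = 1439 mm².
P_max = σ_allow · A = 192 · 1439 = 276200 N = 276.2 kN.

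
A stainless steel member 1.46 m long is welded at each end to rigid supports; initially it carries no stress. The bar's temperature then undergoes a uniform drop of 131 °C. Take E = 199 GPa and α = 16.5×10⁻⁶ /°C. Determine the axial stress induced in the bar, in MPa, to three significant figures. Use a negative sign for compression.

430 MPa

Free thermal expansion αLΔT = 16.5e-6 · 1460 · -131 = -3.156 mm.
The walls impose strain ε = −(-3.156)/1460 = 2.1615e-03; σ = Eε = 199000 · 2.1615e-03 = 430.1 MPa.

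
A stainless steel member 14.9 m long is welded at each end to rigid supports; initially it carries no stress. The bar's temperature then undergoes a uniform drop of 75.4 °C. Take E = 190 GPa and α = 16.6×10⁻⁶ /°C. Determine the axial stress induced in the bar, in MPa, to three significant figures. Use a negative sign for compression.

238 MPa

Free thermal expansion αLΔT = 16.6e-6 · 14900 · -75.4 = -18.65 mm.
The walls impose strain ε = −(-18.65)/14900 = 1.2516e-03; σ = Eε = 190000 · 1.2516e-03 = 237.8 MPa.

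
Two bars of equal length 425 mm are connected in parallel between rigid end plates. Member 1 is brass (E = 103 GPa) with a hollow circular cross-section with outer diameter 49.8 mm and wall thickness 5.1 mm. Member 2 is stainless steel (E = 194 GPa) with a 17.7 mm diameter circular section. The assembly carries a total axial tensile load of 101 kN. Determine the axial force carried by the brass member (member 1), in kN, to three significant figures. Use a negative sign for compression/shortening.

61.3 kN

A_1 = 716.2 mm².
A_2 = 246.1 mm².
Equal strain + equilibrium ⇒ each member carries load in proportion to AE: A₁E₁ = 73770000 N, A₂E₂ = 47740000 N, ΣAE = 121500000 N.
F₁ = P·A₁E₁/ΣAE = 101000·73770000/121500000 = 61320 N.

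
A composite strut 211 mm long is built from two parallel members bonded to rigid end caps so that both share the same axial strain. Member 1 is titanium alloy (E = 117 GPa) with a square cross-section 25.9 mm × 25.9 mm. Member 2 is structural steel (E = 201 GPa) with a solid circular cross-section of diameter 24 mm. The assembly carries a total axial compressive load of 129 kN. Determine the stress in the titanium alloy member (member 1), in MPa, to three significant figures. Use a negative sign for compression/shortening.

-89.1 MPa

A_1 = 670.8 mm².
A_2 = 452.4 mm².
Equal strain + equilibrium ⇒ each member carries load in proportion to AE: A₁E₁ = 78480000 N, A₂E₂ = 90930000 N, ΣAE = 169400000 N.
σ₁ = P·E₁/ΣAE = -129000·117000/169400000 = -89.09 MPa.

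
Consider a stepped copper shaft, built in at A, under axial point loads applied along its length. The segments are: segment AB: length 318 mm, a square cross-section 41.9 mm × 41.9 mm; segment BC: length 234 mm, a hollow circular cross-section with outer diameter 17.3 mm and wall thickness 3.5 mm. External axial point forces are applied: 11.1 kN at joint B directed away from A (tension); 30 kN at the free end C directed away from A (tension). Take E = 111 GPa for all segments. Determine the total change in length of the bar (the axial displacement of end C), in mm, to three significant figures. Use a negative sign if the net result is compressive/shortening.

Internal axial forces (sectioning from the free end, tension +): N_BC = 30 kN, N_AB = 41.1 kN.
A_AB = 1756 mm².
A_BC = 151.7 mm².
δ_AB = 41100·318/(1756·111000) = 0.06707 mm
δ_BC = 30000·234/(151.7·111000) = 0.4168 mm
δ = Σδ_i = 0.4839 mm.

0.484 mm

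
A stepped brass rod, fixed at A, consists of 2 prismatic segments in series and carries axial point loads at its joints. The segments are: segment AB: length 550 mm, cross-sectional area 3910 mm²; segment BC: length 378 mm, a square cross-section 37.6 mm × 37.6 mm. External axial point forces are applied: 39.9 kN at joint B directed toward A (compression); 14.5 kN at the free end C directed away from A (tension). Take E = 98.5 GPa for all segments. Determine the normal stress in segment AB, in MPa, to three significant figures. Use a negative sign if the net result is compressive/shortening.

-6.50 MPa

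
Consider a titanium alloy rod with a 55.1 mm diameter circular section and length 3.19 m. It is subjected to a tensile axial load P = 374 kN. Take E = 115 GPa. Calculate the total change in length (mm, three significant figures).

A = 2384 mm².
δ_mech = NL/(AE) = 374000·3190/(2384·115000) = 4.351 mm.

4.35 mm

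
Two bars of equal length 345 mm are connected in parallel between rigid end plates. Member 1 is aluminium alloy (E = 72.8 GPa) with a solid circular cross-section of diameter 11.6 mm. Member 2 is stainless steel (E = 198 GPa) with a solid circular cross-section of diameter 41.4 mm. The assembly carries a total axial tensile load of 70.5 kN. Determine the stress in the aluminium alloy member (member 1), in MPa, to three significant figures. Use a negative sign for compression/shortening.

A_1 = 105.7 mm².
A_2 = 1346 mm².
Equal strain + equilibrium ⇒ each member carries load in proportion to AE: A₁E₁ = 7694000 N, A₂E₂ = 266500000 N, ΣAE = 274200000 N.
σ₁ = P·E₁/ΣAE = 70500·72800/274200000 = 18.72 MPa.

18.7 MPa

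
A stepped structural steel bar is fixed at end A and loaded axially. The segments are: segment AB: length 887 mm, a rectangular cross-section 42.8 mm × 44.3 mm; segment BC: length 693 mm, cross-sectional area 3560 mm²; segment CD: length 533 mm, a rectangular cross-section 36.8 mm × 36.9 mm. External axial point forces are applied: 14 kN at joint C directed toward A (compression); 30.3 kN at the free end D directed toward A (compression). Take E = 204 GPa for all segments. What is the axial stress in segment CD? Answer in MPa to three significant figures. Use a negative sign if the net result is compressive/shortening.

Internal axial forces (sectioning from the free end, tension +): N_CD = -30.3 kN, N_BC = -44.3 kN, N_AB = -44.3 kN.
A_CD = 1358 mm².
σ_CD = N_CD/A_CD = -30300/1358 = -22.31 MPa.

-22.3 MPa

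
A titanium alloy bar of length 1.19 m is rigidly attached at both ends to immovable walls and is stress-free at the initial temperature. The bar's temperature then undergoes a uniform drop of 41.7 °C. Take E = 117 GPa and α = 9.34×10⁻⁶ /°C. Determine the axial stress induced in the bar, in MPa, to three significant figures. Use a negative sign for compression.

Free thermal expansion αLΔT = 9.34e-6 · 1190 · -41.7 = -0.4635 mm.
The walls impose strain ε = −(-0.4635)/1190 = 3.8948e-04; σ = Eε = 117000 · 3.8948e-04 = 45.57 MPa.

45.6 MPa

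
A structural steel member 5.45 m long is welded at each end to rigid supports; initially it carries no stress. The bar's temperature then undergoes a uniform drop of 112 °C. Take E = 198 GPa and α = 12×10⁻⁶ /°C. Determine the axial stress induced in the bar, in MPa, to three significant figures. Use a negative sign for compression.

Free thermal expansion αLΔT = 12e-6 · 5450 · -112 = -7.325 mm.
The walls impose strain ε = −(-7.325)/5450 = 1.3440e-03; σ = Eε = 198000 · 1.3440e-03 = 266.1 MPa.

266 MPa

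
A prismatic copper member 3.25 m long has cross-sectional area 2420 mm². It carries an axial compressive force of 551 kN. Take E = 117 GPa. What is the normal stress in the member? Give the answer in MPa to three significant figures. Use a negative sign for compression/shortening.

-228 MPa

σ = N/A = -551000/2420 = -227.7 MPa.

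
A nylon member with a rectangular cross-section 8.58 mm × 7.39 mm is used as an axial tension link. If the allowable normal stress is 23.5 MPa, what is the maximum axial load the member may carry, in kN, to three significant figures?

1.49 kN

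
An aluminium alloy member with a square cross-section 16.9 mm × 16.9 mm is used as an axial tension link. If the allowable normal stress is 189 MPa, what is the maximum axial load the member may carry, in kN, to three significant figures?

54.0 kN

A = 285.6 mm².
P_max = σ_allow · A = 189 · 285.6 = 53980 N = 53.98 kN.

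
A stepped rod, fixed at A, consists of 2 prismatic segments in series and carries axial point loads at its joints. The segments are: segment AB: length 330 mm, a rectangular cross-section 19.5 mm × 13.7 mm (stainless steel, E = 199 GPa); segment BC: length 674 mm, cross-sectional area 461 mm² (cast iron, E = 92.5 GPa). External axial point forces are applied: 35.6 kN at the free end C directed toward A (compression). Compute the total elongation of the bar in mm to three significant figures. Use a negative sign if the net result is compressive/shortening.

-0.784 mm

Internal axial forces (sectioning from the free end, tension +): N_BC = -35.6 kN, N_AB = -35.6 kN.
A_AB = 267.1 mm².
δ_AB = -35600·330/(267.1·199000) = -0.221 mm
δ_BC = -35600·674/(461·92500) = -0.5627 mm
δ = Σδ_i = -0.7837 mm.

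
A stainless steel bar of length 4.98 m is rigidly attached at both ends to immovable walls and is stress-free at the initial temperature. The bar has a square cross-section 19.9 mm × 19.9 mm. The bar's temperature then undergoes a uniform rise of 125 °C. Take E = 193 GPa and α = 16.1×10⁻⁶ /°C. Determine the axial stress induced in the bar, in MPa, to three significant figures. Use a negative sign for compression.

Free thermal expansion αLΔT = 16.1e-6 · 4980 · 125 = 10.02 mm.
The walls impose strain ε = −(10.02)/4980 = -2.0125e-03; σ = Eε = 193000 · -2.0125e-03 = -388.4 MPa.

-388 MPa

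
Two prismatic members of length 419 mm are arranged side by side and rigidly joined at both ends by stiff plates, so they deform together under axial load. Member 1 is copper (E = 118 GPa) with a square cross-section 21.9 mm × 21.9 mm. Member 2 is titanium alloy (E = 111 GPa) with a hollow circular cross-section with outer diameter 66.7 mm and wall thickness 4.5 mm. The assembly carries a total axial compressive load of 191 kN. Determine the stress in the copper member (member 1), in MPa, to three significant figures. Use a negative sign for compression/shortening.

A_1 = 479.6 mm².
A_2 = 879.3 mm².
Equal strain + equilibrium ⇒ each member carries load in proportion to AE: A₁E₁ = 56590000 N, A₂E₂ = 97610000 N, ΣAE = 154200000 N.
σ₁ = P·E₁/ΣAE = -191000·118000/154200000 = -146.2 MPa.

-146 MPa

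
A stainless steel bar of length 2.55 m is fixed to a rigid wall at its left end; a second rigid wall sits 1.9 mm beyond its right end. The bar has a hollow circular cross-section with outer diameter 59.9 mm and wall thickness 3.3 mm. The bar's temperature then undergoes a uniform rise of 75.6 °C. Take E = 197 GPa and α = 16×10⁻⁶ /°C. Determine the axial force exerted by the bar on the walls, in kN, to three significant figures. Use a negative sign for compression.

-53.7 kN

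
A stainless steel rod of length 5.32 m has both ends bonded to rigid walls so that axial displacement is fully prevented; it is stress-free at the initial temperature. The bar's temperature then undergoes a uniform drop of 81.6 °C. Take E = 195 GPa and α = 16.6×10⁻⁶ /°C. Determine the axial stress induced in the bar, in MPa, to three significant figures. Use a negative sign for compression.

264 MPa

Free thermal expansion αLΔT = 16.6e-6 · 5320 · -81.6 = -7.206 mm.
The walls impose strain ε = −(-7.206)/5320 = 1.3546e-03; σ = Eε = 195000 · 1.3546e-03 = 264.1 MPa.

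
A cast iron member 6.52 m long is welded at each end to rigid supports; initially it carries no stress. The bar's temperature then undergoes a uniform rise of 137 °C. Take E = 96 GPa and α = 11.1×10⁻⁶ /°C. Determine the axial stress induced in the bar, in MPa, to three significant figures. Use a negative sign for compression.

-146 MPa

Free thermal expansion αLΔT = 11.1e-6 · 6520 · 137 = 9.915 mm.
The walls impose strain ε = −(9.915)/6520 = -1.5207e-03; σ = Eε = 96000 · -1.5207e-03 = -146 MPa.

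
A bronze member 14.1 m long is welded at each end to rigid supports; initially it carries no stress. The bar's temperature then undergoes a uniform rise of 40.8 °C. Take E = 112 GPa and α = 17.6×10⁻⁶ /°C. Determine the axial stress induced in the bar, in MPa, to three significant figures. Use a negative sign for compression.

-80.4 MPa

Free thermal expansion αLΔT = 17.6e-6 · 14100 · 40.8 = 10.12 mm.
The walls impose strain ε = −(10.12)/14100 = -7.1808e-04; σ = Eε = 112000 · -7.1808e-04 = -80.42 MPa.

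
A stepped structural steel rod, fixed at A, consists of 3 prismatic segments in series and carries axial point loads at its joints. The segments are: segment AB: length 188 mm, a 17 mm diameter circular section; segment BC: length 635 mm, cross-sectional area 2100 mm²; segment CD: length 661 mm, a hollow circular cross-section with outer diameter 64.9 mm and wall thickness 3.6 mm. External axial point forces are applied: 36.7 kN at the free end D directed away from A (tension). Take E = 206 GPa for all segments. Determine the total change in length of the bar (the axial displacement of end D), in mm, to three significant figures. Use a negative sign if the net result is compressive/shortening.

Internal axial forces (sectioning from the free end, tension +): N_CD = 36.7 kN, N_BC = 36.7 kN, N_AB = 36.7 kN.
A_AB = 227 mm².
A_CD = 693.3 mm².
δ_AB = 36700·188/(227·206000) = 0.1476 mm
δ_BC = 36700·635/(2100·206000) = 0.05387 mm
δ_CD = 36700·661/(693.3·206000) = 0.1699 mm
δ = Σδ_i = 0.3713 mm.

0.371 mm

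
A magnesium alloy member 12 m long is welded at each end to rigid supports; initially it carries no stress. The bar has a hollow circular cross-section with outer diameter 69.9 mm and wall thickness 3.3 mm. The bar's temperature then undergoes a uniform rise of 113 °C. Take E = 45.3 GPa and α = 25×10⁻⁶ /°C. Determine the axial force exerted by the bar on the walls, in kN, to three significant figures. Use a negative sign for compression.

Free thermal expansion αLΔT = 25e-6 · 12000 · 113 = 33.9 mm.
The walls impose strain ε = −(33.9)/12000 = -2.8250e-03; σ = Eε = 45300 · -2.8250e-03 = -128 MPa.
Wall reaction R = σ·A = -128·690.5 = -88360 N = -88.36 kN.

-88.4 kN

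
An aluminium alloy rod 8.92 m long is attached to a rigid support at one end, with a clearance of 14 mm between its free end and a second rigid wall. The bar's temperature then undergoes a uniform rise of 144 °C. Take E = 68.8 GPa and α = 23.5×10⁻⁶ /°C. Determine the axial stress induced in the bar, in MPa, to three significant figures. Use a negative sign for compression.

-125 MPa

Free thermal expansion αLΔT = 23.5e-6 · 8920 · 144 = 30.19 mm.
The walls engage after the gap closes; constrained expansion = 30.19 − 14 = 16.19 mm.
The walls impose strain ε = −(16.19)/8920 = -1.8145e-03; σ = Eε = 68800 · -1.8145e-03 = -124.8 MPa.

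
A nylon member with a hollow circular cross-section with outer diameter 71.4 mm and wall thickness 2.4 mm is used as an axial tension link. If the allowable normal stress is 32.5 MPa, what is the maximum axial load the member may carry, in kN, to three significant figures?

A = 520.2 mm².
P_max = σ_allow · A = 32.5 · 520.2 = 16910 N = 16.91 kN.

16.9 kN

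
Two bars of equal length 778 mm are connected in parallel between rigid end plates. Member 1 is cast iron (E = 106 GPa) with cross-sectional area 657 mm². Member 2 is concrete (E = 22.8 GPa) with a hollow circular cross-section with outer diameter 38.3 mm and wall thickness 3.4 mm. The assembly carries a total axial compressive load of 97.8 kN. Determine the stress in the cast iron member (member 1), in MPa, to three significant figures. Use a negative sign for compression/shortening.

A_2 = 372.8 mm².
Equal strain + equilibrium ⇒ each member carries load in proportion to AE: A₁E₁ = 69640000 N, A₂E₂ = 8499000 N, ΣAE = 78140000 N.
σ₁ = P·E₁/ΣAE = -97800·106000/78140000 = -132.7 MPa.

-133 MPa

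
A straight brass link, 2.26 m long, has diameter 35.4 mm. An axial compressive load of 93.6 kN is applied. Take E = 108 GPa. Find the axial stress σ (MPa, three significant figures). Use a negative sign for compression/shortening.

-95.1 MPa

A = 984.2 mm².
σ = N/A = -93600/984.2 = -95.1 MPa.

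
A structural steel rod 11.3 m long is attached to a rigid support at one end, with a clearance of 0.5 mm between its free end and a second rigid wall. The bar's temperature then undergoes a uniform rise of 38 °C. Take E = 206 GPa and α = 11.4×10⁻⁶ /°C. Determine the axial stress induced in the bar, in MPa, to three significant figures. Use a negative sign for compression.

Free thermal expansion αLΔT = 11.4e-6 · 11300 · 38 = 4.895 mm.
The walls engage after the gap closes; constrained expansion = 4.895 − 0.5 = 4.395 mm.
The walls impose strain ε = −(4.395)/11300 = -3.8895e-04; σ = Eε = 206000 · -3.8895e-04 = -80.12 MPa.

-80.1 MPa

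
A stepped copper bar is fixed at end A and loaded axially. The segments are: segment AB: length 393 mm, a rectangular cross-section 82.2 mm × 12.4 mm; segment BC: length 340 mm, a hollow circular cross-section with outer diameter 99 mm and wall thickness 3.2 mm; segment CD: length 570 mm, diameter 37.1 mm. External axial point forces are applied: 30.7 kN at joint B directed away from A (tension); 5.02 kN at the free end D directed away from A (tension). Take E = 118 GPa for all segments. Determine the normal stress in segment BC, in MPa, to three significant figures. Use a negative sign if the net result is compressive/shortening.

5.21 MPa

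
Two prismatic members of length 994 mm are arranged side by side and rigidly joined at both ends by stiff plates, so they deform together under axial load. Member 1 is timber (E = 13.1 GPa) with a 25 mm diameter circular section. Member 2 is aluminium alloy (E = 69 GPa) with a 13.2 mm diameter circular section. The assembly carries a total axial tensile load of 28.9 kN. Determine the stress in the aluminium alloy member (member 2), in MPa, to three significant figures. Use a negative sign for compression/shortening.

126 MPa

A_1 = 490.9 mm².
A_2 = 136.8 mm².
Equal strain + equilibrium ⇒ each member carries load in proportion to AE: A₁E₁ = 6430000 N, A₂E₂ = 9442000 N, ΣAE = 15870000 N.
σ₂ = P·E₂/ΣAE = 28900·69000/15870000 = 125.6 MPa.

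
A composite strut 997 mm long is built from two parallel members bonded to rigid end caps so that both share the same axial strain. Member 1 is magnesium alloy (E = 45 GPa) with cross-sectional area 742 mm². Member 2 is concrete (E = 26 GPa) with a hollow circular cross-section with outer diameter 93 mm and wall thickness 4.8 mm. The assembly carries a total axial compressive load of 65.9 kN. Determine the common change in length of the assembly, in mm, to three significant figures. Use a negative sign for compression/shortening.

-0.967 mm

A_2 = 1330 mm².
Equal strain + equilibrium ⇒ each member carries load in proportion to AE: A₁E₁ = 33390000 N, A₂E₂ = 34580000 N, ΣAE = 67970000 N.
δ = PL/ΣAE = -65900·997/67970000 = -0.9666 mm.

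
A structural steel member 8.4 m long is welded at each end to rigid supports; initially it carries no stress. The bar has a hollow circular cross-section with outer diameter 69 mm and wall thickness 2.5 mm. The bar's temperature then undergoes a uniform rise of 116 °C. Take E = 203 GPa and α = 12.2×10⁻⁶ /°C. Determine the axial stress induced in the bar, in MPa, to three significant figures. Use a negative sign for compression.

Free thermal expansion αLΔT = 12.2e-6 · 8400 · 116 = 11.89 mm.
The walls impose strain ε = −(11.89)/8400 = -1.4152e-03; σ = Eε = 203000 · -1.4152e-03 = -287.3 MPa.

-287 MPa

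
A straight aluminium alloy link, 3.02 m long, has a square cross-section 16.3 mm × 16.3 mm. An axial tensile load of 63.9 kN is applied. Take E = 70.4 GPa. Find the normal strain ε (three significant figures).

A = 265.7 mm².
σ = N/A = 240.5 MPa; ε = σ/E = 240.5/70400 = 3.416e-03.

0.00342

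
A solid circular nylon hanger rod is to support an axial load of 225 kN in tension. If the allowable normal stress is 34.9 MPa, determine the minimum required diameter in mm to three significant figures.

90.6 mm

Required area A ≥ P/σ_allow = 225000/34.9 = 6447 mm².
For a solid circular section, d ≥ √(4A/π) = 90.6 mm.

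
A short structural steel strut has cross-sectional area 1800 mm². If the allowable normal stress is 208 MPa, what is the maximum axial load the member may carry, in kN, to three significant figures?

374 kN

P_max = σ_allow · A = 208 · 1800 = 374400 N = 374.4 kN.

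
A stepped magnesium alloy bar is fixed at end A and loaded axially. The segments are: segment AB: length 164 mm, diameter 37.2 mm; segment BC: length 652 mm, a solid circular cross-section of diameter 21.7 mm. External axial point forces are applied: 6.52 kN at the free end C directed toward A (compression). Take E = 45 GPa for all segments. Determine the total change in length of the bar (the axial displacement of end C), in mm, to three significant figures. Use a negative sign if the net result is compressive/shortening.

-0.277 mm

Internal axial forces (sectioning from the free end, tension +): N_BC = -6.52 kN, N_AB = -6.52 kN.
A_AB = 1087 mm².
A_BC = 369.8 mm².
δ_AB = -6520·164/(1087·45000) = -0.02186 mm
δ_BC = -6520·652/(369.8·45000) = -0.2554 mm
δ = Σδ_i = -0.2773 mm.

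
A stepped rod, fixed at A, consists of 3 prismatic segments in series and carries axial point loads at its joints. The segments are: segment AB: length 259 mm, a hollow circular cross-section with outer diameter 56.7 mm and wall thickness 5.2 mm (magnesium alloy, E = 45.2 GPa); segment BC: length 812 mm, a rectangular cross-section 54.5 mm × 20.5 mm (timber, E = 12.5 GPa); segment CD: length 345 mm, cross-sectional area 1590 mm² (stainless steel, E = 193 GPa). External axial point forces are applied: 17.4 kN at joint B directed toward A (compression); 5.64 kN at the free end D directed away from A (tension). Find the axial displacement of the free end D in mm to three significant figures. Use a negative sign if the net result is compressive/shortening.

Internal axial forces (sectioning from the free end, tension +): N_CD = 5.64 kN, N_BC = 5.64 kN, N_AB = -11.76 kN.
A_AB = 841.3 mm².
A_BC = 1117 mm².
δ_AB = -11760·259/(841.3·45200) = -0.0801 mm
δ_BC = 5640·812/(1117·12500) = 0.3279 mm
δ_CD = 5640·345/(1590·193000) = 0.006341 mm
δ = Σδ_i = 0.2542 mm.

0.254 mm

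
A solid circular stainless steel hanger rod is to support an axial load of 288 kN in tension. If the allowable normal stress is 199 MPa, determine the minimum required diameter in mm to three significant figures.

Required area A ≥ P/σ_allow = 288000/199 = 1447 mm².
For a solid circular section, d ≥ √(4A/π) = 42.93 mm.

42.9 mm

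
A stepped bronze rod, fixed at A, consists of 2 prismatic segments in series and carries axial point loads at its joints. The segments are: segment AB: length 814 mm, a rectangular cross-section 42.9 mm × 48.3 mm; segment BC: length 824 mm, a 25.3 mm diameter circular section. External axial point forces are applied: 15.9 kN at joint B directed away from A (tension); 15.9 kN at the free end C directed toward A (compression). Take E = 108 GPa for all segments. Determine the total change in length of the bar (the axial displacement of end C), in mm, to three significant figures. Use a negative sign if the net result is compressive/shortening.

Internal axial forces (sectioning from the free end, tension +): N_BC = -15.9 kN, N_AB = 0 kN.
A_AB = 2072 mm².
A_BC = 502.7 mm².
δ_AB = 0·814/(2072·108000) = 0 mm
δ_BC = -15900·824/(502.7·108000) = -0.2413 mm
δ = Σδ_i = -0.2413 mm.

-0.241 mm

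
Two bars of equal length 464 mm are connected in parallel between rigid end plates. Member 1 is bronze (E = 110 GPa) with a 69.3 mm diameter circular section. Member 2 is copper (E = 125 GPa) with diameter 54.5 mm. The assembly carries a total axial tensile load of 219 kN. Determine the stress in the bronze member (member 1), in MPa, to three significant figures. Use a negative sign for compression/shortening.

A_1 = 3772 mm².
A_2 = 2333 mm².
Equal strain + equilibrium ⇒ each member carries load in proportion to AE: A₁E₁ = 414900000 N, A₂E₂ = 291600000 N, ΣAE = 706500000 N.
σ₁ = P·E₁/ΣAE = 219000·110000/706500000 = 34.1 MPa.

34.1 MPa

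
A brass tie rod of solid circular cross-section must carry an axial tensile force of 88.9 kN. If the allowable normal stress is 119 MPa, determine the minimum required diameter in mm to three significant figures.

30.8 mm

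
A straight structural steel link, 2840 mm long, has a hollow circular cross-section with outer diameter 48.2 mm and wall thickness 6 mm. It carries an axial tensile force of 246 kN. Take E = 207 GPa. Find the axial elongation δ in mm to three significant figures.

4.24 mm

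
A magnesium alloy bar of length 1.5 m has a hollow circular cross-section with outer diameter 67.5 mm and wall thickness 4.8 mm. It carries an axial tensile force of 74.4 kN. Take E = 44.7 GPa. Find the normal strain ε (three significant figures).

0.00176

A = 945.5 mm².
σ = N/A = 78.69 MPa; ε = σ/E = 78.69/44700 = 1.760e-03.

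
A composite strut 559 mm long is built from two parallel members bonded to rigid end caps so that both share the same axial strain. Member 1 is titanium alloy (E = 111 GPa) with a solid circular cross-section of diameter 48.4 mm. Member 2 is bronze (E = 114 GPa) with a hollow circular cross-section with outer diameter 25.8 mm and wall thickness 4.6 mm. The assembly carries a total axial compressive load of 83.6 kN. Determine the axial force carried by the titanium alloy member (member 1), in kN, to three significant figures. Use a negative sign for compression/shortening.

A_1 = 1840 mm².
A_2 = 306.4 mm².
Equal strain + equilibrium ⇒ each member carries load in proportion to AE: A₁E₁ = 204200000 N, A₂E₂ = 34930000 N, ΣAE = 239100000 N.
F₁ = P·A₁E₁/ΣAE = -83600·204200000/239100000 = -71390 N.

-71.4 kN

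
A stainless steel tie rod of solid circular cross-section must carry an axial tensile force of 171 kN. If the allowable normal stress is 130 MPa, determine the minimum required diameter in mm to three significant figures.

40.9 mm

Required area A ≥ P/σ_allow = 171000/130 = 1315 mm².
For a solid circular section, d ≥ √(4A/π) = 40.92 mm.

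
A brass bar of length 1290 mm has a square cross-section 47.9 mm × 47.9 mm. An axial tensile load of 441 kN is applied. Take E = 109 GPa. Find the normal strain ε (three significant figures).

A = 2294 mm².
σ = N/A = 192.2 MPa; ε = σ/E = 192.2/109000 = 1.763e-03.

0.00176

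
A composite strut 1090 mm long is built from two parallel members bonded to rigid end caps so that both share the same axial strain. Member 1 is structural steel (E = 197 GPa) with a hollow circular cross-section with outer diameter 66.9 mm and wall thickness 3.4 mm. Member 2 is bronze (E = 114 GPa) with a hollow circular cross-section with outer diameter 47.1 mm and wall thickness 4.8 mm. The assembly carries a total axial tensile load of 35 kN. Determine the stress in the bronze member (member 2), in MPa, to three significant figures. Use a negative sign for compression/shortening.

A_1 = 678.3 mm².
A_2 = 637.9 mm².
Equal strain + equilibrium ⇒ each member carries load in proportion to AE: A₁E₁ = 133600000 N, A₂E₂ = 72720000 N, ΣAE = 206300000 N.
σ₂ = P·E₂/ΣAE = 35000·114000/206300000 = 19.34 MPa.

19.3 MPa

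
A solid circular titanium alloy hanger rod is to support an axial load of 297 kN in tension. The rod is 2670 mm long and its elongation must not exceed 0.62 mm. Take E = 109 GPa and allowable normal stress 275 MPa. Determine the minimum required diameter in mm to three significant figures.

122 mm

Required area A ≥ P/σ_allow = 297000/275 = 1080 mm².
For a solid circular section, d ≥ √(4A/π) = 37.08 mm.
Elongation limit: A ≥ PL/(Eδ_allow) = 297000·2670/(109000·0.62) = 11730 mm² ⇒ d ≥ 122.2 mm.
The elongation limit governs.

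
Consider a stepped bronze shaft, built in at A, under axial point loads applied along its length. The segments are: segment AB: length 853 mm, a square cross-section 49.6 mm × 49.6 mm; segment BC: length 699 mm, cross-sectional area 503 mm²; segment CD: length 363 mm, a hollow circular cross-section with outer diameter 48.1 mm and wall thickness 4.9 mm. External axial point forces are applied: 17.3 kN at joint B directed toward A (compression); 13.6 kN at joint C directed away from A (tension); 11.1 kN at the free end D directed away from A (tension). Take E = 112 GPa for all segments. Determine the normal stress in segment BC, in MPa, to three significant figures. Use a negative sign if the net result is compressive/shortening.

49.1 MPa

Internal axial forces (sectioning from the free end, tension +): N_CD = 11.1 kN, N_BC = 24.7 kN, N_AB = 7.4 kN.
σ_BC = N_BC/A_BC = 24700/503 = 49.11 MPa.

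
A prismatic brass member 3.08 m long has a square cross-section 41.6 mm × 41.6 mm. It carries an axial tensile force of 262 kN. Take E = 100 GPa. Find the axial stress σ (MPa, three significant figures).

151 MPa

A = 1731 mm².
σ = N/A = 262000/1731 = 151.4 MPa.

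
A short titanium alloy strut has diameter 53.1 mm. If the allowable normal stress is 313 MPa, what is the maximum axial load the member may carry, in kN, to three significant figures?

A = 2215 mm².
P_max = σ_allow · A = 313 · 2215 = 693100 N = 693.1 kN.

693 kN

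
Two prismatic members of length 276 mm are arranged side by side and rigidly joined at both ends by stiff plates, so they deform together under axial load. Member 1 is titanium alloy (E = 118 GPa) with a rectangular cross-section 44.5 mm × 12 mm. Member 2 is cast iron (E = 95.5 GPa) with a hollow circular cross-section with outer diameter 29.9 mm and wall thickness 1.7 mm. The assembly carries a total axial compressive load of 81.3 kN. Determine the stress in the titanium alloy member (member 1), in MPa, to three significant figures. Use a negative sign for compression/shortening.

A_1 = 534 mm².
A_2 = 150.6 mm².
Equal strain + equilibrium ⇒ each member carries load in proportion to AE: A₁E₁ = 63010000 N, A₂E₂ = 14380000 N, ΣAE = 77400000 N.
σ₁ = P·E₁/ΣAE = -81300·118000/77400000 = -124 MPa.

-124 MPa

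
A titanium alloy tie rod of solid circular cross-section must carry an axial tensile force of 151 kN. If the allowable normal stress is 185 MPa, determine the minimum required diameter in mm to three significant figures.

Required area A ≥ P/σ_allow = 151000/185 = 816.2 mm².
For a solid circular section, d ≥ √(4A/π) = 32.24 mm.

32.2 mm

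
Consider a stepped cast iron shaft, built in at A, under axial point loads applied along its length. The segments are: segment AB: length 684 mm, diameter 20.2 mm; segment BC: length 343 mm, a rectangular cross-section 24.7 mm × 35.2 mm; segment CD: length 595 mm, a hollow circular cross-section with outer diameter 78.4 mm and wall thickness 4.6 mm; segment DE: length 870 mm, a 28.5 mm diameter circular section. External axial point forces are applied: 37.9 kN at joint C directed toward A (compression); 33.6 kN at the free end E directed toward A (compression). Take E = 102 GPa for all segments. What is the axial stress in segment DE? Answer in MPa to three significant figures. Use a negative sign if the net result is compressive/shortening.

-52.7 MPa

Internal axial forces (sectioning from the free end, tension +): N_DE = -33.6 kN, N_CD = -33.6 kN, N_BC = -71.5 kN, N_AB = -71.5 kN.
A_DE = 637.9 mm².
σ_DE = N_DE/A_DE = -33600/637.9 = -52.67 MPa.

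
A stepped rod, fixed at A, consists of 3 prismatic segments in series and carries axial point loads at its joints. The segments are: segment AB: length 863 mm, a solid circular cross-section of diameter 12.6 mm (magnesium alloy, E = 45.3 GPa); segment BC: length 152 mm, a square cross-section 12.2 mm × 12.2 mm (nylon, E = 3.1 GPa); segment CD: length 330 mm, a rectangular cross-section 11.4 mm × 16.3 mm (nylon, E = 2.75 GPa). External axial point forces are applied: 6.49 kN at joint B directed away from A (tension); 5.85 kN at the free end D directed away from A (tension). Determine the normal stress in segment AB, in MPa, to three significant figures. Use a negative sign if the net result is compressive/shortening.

Internal axial forces (sectioning from the free end, tension +): N_CD = 5.85 kN, N_BC = 5.85 kN, N_AB = 12.34 kN.
A_AB = 124.7 mm².
σ_AB = N_AB/A_AB = 12340/124.7 = 98.97 MPa.

99.0 MPa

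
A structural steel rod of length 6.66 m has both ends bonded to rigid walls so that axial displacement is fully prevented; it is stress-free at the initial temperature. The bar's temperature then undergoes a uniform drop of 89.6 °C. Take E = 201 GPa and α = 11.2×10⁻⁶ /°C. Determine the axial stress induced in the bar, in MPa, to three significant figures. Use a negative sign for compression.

Free thermal expansion αLΔT = 11.2e-6 · 6660 · -89.6 = -6.683 mm.
The walls impose strain ε = −(-6.683)/6660 = 1.0035e-03; σ = Eε = 201000 · 1.0035e-03 = 201.7 MPa.

202 MPa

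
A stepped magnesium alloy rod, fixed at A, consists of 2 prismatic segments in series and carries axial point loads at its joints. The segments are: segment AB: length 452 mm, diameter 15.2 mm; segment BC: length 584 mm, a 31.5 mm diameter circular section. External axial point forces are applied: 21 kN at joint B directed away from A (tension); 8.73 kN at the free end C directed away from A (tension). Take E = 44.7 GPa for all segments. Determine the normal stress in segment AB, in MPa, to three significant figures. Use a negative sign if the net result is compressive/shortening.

Internal axial forces (sectioning from the free end, tension +): N_BC = 8.73 kN, N_AB = 29.73 kN.
A_AB = 181.5 mm².
σ_AB = N_AB/A_AB = 29730/181.5 = 163.8 MPa.

164 MPa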